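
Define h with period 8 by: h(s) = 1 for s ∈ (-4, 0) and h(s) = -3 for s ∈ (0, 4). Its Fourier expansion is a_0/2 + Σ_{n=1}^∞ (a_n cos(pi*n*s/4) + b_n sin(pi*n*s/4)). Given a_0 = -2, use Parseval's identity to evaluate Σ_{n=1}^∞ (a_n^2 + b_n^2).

8

Parseval: a_0^2/2 + Σ_{n≥1} (a_n^2+b_n^2) = 1/4 ∫_{-4}^{4} h(s)^2 ds = 10.
Subtract a_0^2/2 = 2: Σ (a_n^2+b_n^2) = 8.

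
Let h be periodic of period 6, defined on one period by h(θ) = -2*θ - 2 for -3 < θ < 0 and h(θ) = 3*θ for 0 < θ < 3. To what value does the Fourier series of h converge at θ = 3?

13/2

θ = 3 differs from θ = -3 by 1 full period(s), and the series is 6-periodic.
At θ = -3 the one-sided limits are h(-3^-) = 9 and h(-3^+) = 4.
By Dirichlet's theorem the series converges to their average, [(9) + (4)]/2 = 13/2.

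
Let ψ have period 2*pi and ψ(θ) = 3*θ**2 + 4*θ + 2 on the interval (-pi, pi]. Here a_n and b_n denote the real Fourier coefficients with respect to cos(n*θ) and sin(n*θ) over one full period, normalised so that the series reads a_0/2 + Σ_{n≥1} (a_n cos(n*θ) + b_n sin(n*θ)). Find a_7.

a_7 = 1/pi ∫_{-pi}^{pi} ψ(θ) cos(7*θ) dθ.
Integrating by parts twice (tabular method), an antiderivative of (3*θ**2 + 4*θ + 2) cos(7*θ) is 3*θ**2*sin(7*θ)/7 + 4*θ*sin(7*θ)/7 + 6*θ*cos(7*θ)/49 + 92*sin(7*θ)/343 + 4*cos(7*θ)/49; evaluating from -pi to pi: ∫_{-pi}^{pi} (3*θ**2 + 4*θ + 2) cos(7*θ) dθ = (-6*pi/49 - 4/49) - (-4/49 + 6*pi/49) = -12*pi/49.
Hence a_7 = (1/pi)·(-12*pi/49) = -12/49.

-12/49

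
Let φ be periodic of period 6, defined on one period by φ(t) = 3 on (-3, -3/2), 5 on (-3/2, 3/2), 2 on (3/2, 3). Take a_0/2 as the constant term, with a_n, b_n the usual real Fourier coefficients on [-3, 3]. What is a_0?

a_0 = 1/3 ∫_{-3}^{3} φ(t) dt = 1/3 · (45/2) = 15/2.

15/2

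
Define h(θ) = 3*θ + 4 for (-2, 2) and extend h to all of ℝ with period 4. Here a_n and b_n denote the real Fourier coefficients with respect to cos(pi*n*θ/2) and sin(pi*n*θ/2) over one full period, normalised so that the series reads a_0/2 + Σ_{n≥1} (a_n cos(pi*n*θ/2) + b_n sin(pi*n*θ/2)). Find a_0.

a_0 = 1/2 ∫_{-2}^{2} h(θ) dθ = 1/2 · (16) = 8.

8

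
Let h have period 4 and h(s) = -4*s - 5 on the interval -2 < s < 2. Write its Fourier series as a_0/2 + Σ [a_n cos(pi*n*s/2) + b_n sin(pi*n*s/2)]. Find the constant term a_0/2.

a_0 = 1/2 ∫_{-2}^{2} h(s) ds = 1/2 · (-20) = -10.
So the constant term a_0/2 = -5.

-5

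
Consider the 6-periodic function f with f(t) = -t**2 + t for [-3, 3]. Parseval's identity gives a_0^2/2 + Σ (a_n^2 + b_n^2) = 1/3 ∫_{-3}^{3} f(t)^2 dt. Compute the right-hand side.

1/3 ∫_{-3}^{3} f(t)^2 dt = 1/3 · (576/5) = 192/5.

192/5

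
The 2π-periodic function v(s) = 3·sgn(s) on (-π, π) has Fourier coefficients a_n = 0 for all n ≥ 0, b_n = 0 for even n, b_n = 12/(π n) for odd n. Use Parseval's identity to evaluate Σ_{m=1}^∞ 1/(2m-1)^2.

pi**2/8

Parseval: Σ b_n^2 = (1/π) ∫_{-π}^{π} v(s)^2 ds = 18.
Only odd n contribute, with b_n^2 = 144/(π^2 n^2), so Σ_{m≥1} 1/(2m-1)^2 = π^2·(18)/144 = pi**2/8.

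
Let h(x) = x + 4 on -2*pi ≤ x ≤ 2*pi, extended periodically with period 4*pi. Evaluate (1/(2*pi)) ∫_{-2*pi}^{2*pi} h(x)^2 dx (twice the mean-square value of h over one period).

(1/(2*pi)) ∫_{-2*pi}^{2*pi} h(x)^2 dx = (1/(2*pi)) · (16*pi*(pi**2 + 12)/3) = 8*pi**2/3 + 32.

8*pi**2/3 + 32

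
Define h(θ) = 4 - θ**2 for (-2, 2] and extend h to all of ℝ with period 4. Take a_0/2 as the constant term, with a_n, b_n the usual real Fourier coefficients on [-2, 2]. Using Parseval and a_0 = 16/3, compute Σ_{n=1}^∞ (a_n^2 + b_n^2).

Parseval: a_0^2/2 + Σ_{n≥1} (a_n^2+b_n^2) = 1/2 ∫_{-2}^{2} h(θ)^2 dθ = 256/15.
Subtract a_0^2/2 = 128/9: Σ (a_n^2+b_n^2) = 128/45.

128/45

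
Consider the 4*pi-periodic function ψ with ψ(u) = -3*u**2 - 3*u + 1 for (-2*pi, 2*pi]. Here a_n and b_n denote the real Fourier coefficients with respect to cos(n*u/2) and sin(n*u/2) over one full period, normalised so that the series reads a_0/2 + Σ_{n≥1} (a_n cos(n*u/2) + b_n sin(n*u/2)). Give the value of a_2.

-12

a_2 = (1/(2*pi)) ∫_{-2*pi}^{2*pi} ψ(u) cos(u) du.
Integrating by parts twice (tabular method), an antiderivative of (-3*u**2 - 3*u + 1) cos(u) is -3*u**2*sin(u) - 3*u*sin(u) - 6*u*cos(u) + 7*sin(u) - 3*cos(u); evaluating from -2*pi to 2*pi: ∫_{-2*pi}^{2*pi} (-3*u**2 - 3*u + 1) cos(u) du = (-12*pi - 3) - (-3 + 12*pi) = -24*pi.
Hence a_2 = (1/(2*pi))·(-24*pi) = -12.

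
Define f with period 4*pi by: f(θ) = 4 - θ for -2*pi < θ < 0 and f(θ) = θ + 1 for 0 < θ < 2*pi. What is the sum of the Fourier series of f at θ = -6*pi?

5/2 + 2*pi

θ = -6*pi differs from θ = -2*pi by -1 full period(s), and the series is 4*pi-periodic.
At θ = -2*pi the one-sided limits are f(-2*pi^-) = 1 + 2*pi and f(-2*pi^+) = 4 + 2*pi.
By Dirichlet's theorem the series converges to their average, [(1 + 2*pi) + (4 + 2*pi)]/2 = 5/2 + 2*pi.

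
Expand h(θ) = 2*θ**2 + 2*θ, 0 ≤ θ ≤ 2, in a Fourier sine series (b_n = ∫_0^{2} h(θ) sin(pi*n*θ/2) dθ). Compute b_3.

-64/(27*pi**3) + 8/pi

b_3 = ∫_0^{2} (2*θ**2 + 2*θ) sin(3*pi*θ/2) dθ.
Integrating by parts twice (tabular method), an antiderivative of (2*θ**2 + 2*θ) sin(3*pi*θ/2) is -4*θ**2*cos(3*pi*θ/2)/(3*pi) + 16*θ*sin(3*pi*θ/2)/(9*pi**2) - 4*θ*cos(3*pi*θ/2)/(3*pi) + 8*sin(3*pi*θ/2)/(9*pi**2) + 32*cos(3*pi*θ/2)/(27*pi**3); evaluating from 0 to 2: ∫_{0}^{2} (2*θ**2 + 2*θ) sin(3*pi*θ/2) dθ = (-32/(27*pi**3) + 8/pi) - (32/(27*pi**3)) = -64/(27*pi**3) + 8/pi.
Hence b_3 = -64/(27*pi**3) + 8/pi.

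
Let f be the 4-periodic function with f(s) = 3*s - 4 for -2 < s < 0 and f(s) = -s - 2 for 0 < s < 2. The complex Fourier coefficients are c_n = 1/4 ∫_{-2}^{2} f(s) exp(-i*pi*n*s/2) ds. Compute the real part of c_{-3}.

Since f is real-valued, Re(c_{-3}) = 1/4 ∫_{-2}^{2} f(s) cos(-3*pi*s/2) ds = a_{3}/2.
Split the integral at the breakpoints.
Integrating by parts (boundary term plus one more integral), an antiderivative of (3*s - 4) cos(-3*pi*s/2) is 2*s*sin(3*pi*s/2)/pi - 8*sin(3*pi*s/2)/(3*pi) + 4*cos(3*pi*s/2)/(3*pi**2); evaluating from -2 to 0: ∫_{-2}^{0} (3*s - 4) cos(-3*pi*s/2) ds = (4/(3*pi**2)) - (-4/(3*pi**2)) = 8/(3*pi**2).
Integrating by parts (boundary term plus one more integral), an antiderivative of (-s - 2) cos(-3*pi*s/2) is -2*s*sin(3*pi*s/2)/(3*pi) - 4*sin(3*pi*s/2)/(3*pi) - 4*cos(3*pi*s/2)/(9*pi**2); evaluating from 0 to 2: ∫_{0}^{2} (-s - 2) cos(-3*pi*s/2) ds = (4/(9*pi**2)) - (-4/(9*pi**2)) = 8/(9*pi**2).
So ∫_{-2}^{2} f(s) cos(-3*pi*s/2) ds = 32/(9*pi**2).
Hence Re(c_{-3}) = (1/4)·(32/(9*pi**2)) = 8/(9*pi**2).

8/(9*pi**2)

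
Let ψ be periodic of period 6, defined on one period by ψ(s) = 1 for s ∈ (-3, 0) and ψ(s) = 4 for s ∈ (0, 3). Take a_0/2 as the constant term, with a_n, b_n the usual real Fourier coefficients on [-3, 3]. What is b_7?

b_7 = 1/3 ∫_{-3}^{3} ψ(s) sin(7*pi*s/3) ds.
Split the integral at the breakpoints.
Directly, an antiderivative of (1) sin(7*pi*s/3) is -3*cos(7*pi*s/3)/(7*pi); evaluating from -3 to 0: ∫_{-3}^{0} (1) sin(7*pi*s/3) ds = (-3/(7*pi)) - (3/(7*pi)) = -6/(7*pi).
Directly, an antiderivative of (4) sin(7*pi*s/3) is -12*cos(7*pi*s/3)/(7*pi); evaluating from 0 to 3: ∫_{0}^{3} (4) sin(7*pi*s/3) ds = (12/(7*pi)) - (-12/(7*pi)) = 24/(7*pi).
Summing the pieces and multiplying by (1/3) gives b_7 = 6/(7*pi).

6/(7*pi)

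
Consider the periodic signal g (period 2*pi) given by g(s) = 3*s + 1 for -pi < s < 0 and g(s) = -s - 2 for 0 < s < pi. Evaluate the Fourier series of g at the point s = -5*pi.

-2*pi - 1/2

s = -5*pi differs from s = -pi by -2 full period(s), and the series is 2*pi-periodic.
At s = -pi the one-sided limits are g(-pi^-) = -pi - 2 and g(-pi^+) = 1 - 3*pi.
By Dirichlet's theorem the series converges to their average, [(-pi - 2) + (1 - 3*pi)]/2 = -2*pi - 1/2.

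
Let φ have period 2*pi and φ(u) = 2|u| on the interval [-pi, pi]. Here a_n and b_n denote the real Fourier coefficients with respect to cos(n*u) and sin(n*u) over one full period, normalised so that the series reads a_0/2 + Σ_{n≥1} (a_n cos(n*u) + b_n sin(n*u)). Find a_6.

0

a_6 = 1/pi ∫_{-pi}^{pi} φ(u) cos(6*u) du.
φ is even and cos(6*u) is even, so the integrand is even and a_6 = 2/pi ∫_0^{pi} φ(u) cos(6*u) du.
Integrating by parts (boundary term plus one more integral), an antiderivative of (2*u) cos(6*u) is u*sin(6*u)/3 + cos(6*u)/18; evaluating from 0 to pi: ∫_{0}^{pi} (2*u) cos(6*u) du = (1/18) - (1/18) = 0.
Hence a_6 = (2/pi)·(0) = 0.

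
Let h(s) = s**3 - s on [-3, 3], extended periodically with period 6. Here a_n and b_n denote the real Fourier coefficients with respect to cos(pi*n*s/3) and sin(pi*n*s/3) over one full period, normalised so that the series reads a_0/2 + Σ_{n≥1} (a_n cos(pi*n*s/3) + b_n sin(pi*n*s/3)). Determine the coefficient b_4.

-12/pi + 81/(16*pi**3)

b_4 = 1/3 ∫_{-3}^{3} h(s) sin(4*pi*s/3) ds.
h is odd and sin(4*pi*s/3) is odd, so the integrand is even and b_4 = 2/3 ∫_0^{3} h(s) sin(4*pi*s/3) ds.
Integrating by parts three times (tabular method), an antiderivative of (s**3 - s) sin(4*pi*s/3) is -3*s**3*cos(4*pi*s/3)/(4*pi) + 27*s**2*sin(4*pi*s/3)/(16*pi**2) + 81*s*cos(4*pi*s/3)/(32*pi**3) + 3*s*cos(4*pi*s/3)/(4*pi) - 9*sin(4*pi*s/3)/(16*pi**2) - 243*sin(4*pi*s/3)/(128*pi**4); evaluating from 0 to 3: ∫_{0}^{3} (s**3 - s) sin(4*pi*s/3) ds = (-18/pi + 243/(32*pi**3)) - (0) = -18/pi + 243/(32*pi**3).
Hence b_4 = (2/3)·(-18/pi + 243/(32*pi**3)) = -12/pi + 81/(16*pi**3).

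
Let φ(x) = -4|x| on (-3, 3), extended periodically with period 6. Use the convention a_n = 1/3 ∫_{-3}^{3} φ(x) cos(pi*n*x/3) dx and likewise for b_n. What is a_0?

a_0 = 1/3 ∫_{-3}^{3} φ(x) dx = 1/3 · (-36) = -12.

-12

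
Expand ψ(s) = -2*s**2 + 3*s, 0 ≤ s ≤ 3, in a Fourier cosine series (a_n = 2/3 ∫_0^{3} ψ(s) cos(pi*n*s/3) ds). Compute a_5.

a_5 = 2/3 ∫_0^{3} (-2*s**2 + 3*s) cos(5*pi*s/3) ds.
Integrating by parts twice (tabular method), an antiderivative of (-2*s**2 + 3*s) cos(5*pi*s/3) is -6*s**2*sin(5*pi*s/3)/(5*pi) + 9*s*sin(5*pi*s/3)/(5*pi) - 36*s*cos(5*pi*s/3)/(25*pi**2) + 108*sin(5*pi*s/3)/(125*pi**3) + 27*cos(5*pi*s/3)/(25*pi**2); evaluating from 0 to 3: ∫_{0}^{3} (-2*s**2 + 3*s) cos(5*pi*s/3) ds = (81/(25*pi**2)) - (27/(25*pi**2)) = 54/(25*pi**2).
Hence a_5 = (2/3)·(54/(25*pi**2)) = 36/(25*pi**2).

36/(25*pi**2)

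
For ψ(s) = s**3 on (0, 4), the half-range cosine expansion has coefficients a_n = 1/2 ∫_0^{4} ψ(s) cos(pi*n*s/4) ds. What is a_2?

96/pi**2

a_2 = 1/2 ∫_0^{4} (s**3) cos(pi*s/2) ds.
Integrating by parts three times (tabular method), an antiderivative of (s**3) cos(pi*s/2) is 2*s**3*sin(pi*s/2)/pi + 12*s**2*cos(pi*s/2)/pi**2 - 48*s*sin(pi*s/2)/pi**3 - 96*cos(pi*s/2)/pi**4; evaluating from 0 to 4: ∫_{0}^{4} (s**3) cos(pi*s/2) ds = (96*(-1 + 2*pi**2)/pi**4) - (-96/pi**4) = 192/pi**2.
Hence a_2 = (1/2)·(192/pi**2) = 96/pi**2.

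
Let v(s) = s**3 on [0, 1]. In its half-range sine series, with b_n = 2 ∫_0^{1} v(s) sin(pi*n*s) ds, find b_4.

b_4 = 2 ∫_0^{1} (s**3) sin(4*pi*s) ds.
Integrating by parts three times (tabular method), an antiderivative of (s**3) sin(4*pi*s) is -s**3*cos(4*pi*s)/(4*pi) + 3*s**2*sin(4*pi*s)/(16*pi**2) + 3*s*cos(4*pi*s)/(32*pi**3) - 3*sin(4*pi*s)/(128*pi**4); evaluating from 0 to 1: ∫_{0}^{1} (s**3) sin(4*pi*s) ds = ((3 - 8*pi**2)/(32*pi**3)) - (0) = (3 - 8*pi**2)/(32*pi**3).
Hence b_4 = 2·((3 - 8*pi**2)/(32*pi**3)) = (3 - 8*pi**2)/(16*pi**3).

(3 - 8*pi**2)/(16*pi**3)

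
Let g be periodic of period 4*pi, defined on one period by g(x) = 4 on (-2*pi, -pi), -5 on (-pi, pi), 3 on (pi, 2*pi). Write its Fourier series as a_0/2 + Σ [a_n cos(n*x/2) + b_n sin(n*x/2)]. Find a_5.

-17/(5*pi)

a_5 = (1/(2*pi)) ∫_{-2*pi}^{2*pi} g(x) cos(5*x/2) dx.
Split the integral at the breakpoints.
Directly, an antiderivative of (4) cos(5*x/2) is 8*sin(5*x/2)/5; evaluating from -2*pi to -pi: ∫_{-2*pi}^{-pi} (4) cos(5*x/2) dx = (-8/5) - (0) = -8/5.
Directly, an antiderivative of (-5) cos(5*x/2) is -2*sin(5*x/2); evaluating from -pi to pi: ∫_{-pi}^{pi} (-5) cos(5*x/2) dx = (-2) - (2) = -4.
Directly, an antiderivative of (3) cos(5*x/2) is 6*sin(5*x/2)/5; evaluating from pi to 2*pi: ∫_{pi}^{2*pi} (3) cos(5*x/2) dx = (0) - (6/5) = -6/5.
Summing the pieces and multiplying by (1/(2*pi)) gives a_5 = -17/(5*pi).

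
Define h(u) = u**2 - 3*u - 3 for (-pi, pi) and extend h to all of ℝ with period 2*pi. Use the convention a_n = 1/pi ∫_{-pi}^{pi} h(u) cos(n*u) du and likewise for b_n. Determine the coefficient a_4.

a_4 = 1/pi ∫_{-pi}^{pi} h(u) cos(4*u) du.
Integrating by parts twice (tabular method), an antiderivative of (u**2 - 3*u - 3) cos(4*u) is u**2*sin(4*u)/4 - 3*u*sin(4*u)/4 + u*cos(4*u)/8 - 25*sin(4*u)/32 - 3*cos(4*u)/16; evaluating from -pi to pi: ∫_{-pi}^{pi} (u**2 - 3*u - 3) cos(4*u) du = (-3/16 + pi/8) - (-pi/8 - 3/16) = pi/4.
Hence a_4 = (1/pi)·(pi/4) = 1/4.

1/4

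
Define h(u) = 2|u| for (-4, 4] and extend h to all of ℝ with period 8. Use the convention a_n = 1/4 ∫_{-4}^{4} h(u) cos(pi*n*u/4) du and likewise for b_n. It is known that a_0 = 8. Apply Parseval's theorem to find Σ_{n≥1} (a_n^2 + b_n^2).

32/3

Parseval: a_0^2/2 + Σ_{n≥1} (a_n^2+b_n^2) = 1/4 ∫_{-4}^{4} h(u)^2 du = 128/3.
Subtract a_0^2/2 = 32: Σ (a_n^2+b_n^2) = 32/3.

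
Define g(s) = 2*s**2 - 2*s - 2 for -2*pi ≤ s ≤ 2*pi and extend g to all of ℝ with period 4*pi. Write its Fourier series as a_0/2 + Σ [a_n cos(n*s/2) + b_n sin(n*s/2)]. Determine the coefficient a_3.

a_3 = (1/(2*pi)) ∫_{-2*pi}^{2*pi} g(s) cos(3*s/2) ds.
Integrating by parts twice (tabular method), an antiderivative of (2*s**2 - 2*s - 2) cos(3*s/2) is 4*s**2*sin(3*s/2)/3 - 4*s*sin(3*s/2)/3 + 16*s*cos(3*s/2)/9 - 68*sin(3*s/2)/27 - 8*cos(3*s/2)/9; evaluating from -2*pi to 2*pi: ∫_{-2*pi}^{2*pi} (2*s**2 - 2*s - 2) cos(3*s/2) ds = (8/9 - 32*pi/9) - (8/9 + 32*pi/9) = -64*pi/9.
Hence a_3 = (1/(2*pi))·(-64*pi/9) = -32/9.

-32/9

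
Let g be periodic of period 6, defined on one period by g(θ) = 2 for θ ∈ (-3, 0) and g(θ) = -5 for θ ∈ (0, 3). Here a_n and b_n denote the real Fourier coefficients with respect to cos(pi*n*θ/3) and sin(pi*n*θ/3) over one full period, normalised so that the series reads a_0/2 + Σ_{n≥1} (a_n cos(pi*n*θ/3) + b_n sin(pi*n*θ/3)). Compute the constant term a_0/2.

-3/2

a_0 = 1/3 ∫_{-3}^{3} g(θ) dθ = 1/3 · (-9) = -3.
So the constant term a_0/2 = -3/2.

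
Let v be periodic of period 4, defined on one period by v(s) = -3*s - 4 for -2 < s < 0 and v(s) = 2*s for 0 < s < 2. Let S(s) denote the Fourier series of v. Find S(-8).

s = -8 differs from s = 0 by -2 full period(s), and the series is 4-periodic.
At s = 0 the one-sided limits are v(0^-) = -4 and v(0^+) = 0.
By Dirichlet's theorem the series converges to their average, [(-4) + (0)]/2 = -2.

-2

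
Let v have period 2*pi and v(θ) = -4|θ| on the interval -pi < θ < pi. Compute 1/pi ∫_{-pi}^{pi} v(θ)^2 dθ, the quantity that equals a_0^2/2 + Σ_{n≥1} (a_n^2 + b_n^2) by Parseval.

32*pi**2/3

1/pi ∫_{-pi}^{pi} v(θ)^2 dθ = 1/pi · (32*pi**3/3) = 32*pi**2/3.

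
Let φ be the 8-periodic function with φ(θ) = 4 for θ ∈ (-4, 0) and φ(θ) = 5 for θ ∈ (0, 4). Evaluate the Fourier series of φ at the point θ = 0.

9/2

At θ = 0 the one-sided limits are φ(0^-) = 4 and φ(0^+) = 5.
By Dirichlet's theorem the series converges to their average, [(4) + (5)]/2 = 9/2.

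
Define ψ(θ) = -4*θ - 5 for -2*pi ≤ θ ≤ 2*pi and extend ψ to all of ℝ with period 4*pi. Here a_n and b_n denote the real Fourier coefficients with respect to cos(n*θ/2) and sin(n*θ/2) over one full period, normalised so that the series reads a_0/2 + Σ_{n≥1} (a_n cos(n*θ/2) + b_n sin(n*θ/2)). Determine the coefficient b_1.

-16

b_1 = (1/(2*pi)) ∫_{-2*pi}^{2*pi} ψ(θ) sin(θ/2) dθ.
Integrating by parts (boundary term plus one more integral), an antiderivative of (-4*θ - 5) sin(θ/2) is 8*θ*cos(θ/2) - 16*sin(θ/2) + 10*cos(θ/2); evaluating from -2*pi to 2*pi: ∫_{-2*pi}^{2*pi} (-4*θ - 5) sin(θ/2) dθ = (-16*pi - 10) - (-10 + 16*pi) = -32*pi.
Hence b_1 = (1/(2*pi))·(-32*pi) = -16.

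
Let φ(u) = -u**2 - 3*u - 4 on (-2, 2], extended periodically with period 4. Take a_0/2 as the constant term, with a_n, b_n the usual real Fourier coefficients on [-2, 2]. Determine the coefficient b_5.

b_5 = 1/2 ∫_{-2}^{2} φ(u) sin(5*pi*u/2) du.
Integrating by parts twice (tabular method), an antiderivative of (-u**2 - 3*u - 4) sin(5*pi*u/2) is 2*u**2*cos(5*pi*u/2)/(5*pi) - 8*u*sin(5*pi*u/2)/(25*pi**2) + 6*u*cos(5*pi*u/2)/(5*pi) - 12*sin(5*pi*u/2)/(25*pi**2) - 16*cos(5*pi*u/2)/(125*pi**3) + 8*cos(5*pi*u/2)/(5*pi); evaluating from -2 to 2: ∫_{-2}^{2} (-u**2 - 3*u - 4) sin(5*pi*u/2) du = (4*(4 - 175*pi**2)/(125*pi**3)) - (4*(4 - 25*pi**2)/(125*pi**3)) = -24/(5*pi).
Hence b_5 = (1/2)·(-24/(5*pi)) = -12/(5*pi).

-12/(5*pi)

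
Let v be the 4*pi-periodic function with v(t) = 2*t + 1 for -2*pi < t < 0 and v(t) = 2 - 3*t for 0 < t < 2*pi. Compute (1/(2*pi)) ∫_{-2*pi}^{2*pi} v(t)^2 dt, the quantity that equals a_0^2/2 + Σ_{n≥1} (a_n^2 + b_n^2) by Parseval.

-16*pi + 5 + 52*pi**2/3

(1/(2*pi)) ∫_{-2*pi}^{2*pi} v(t)^2 dt = (1/(2*pi)) · (2*pi*(-48*pi + 15 + 52*pi**2)/3) = -16*pi + 5 + 52*pi**2/3.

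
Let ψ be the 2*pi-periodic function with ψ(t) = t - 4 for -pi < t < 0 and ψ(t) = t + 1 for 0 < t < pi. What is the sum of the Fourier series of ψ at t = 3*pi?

-3/2

t = 3*pi differs from t = -pi by 2 full period(s), and the series is 2*pi-periodic.
At t = -pi the one-sided limits are ψ(-pi^-) = 1 + pi and ψ(-pi^+) = -4 - pi.
By Dirichlet's theorem the series converges to their average, [(1 + pi) + (-4 - pi)]/2 = -3/2.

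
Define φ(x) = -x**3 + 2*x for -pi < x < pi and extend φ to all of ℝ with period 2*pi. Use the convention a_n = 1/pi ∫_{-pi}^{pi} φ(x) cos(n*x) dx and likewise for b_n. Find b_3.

16/9 - 2*pi**2/3

b_3 = 1/pi ∫_{-pi}^{pi} φ(x) sin(3*x) dx.
φ is odd and sin(3*x) is odd, so the integrand is even and b_3 = 2/pi ∫_0^{pi} φ(x) sin(3*x) dx.
Integrating by parts three times (tabular method), an antiderivative of (-x**3 + 2*x) sin(3*x) is x**3*cos(3*x)/3 - x**2*sin(3*x)/3 - 8*x*cos(3*x)/9 + 8*sin(3*x)/27; evaluating from 0 to pi: ∫_{0}^{pi} (-x**3 + 2*x) sin(3*x) dx = (pi*(8 - 3*pi**2)/9) - (0) = pi*(8 - 3*pi**2)/9.
Hence b_3 = (2/pi)·(pi*(8 - 3*pi**2)/9) = 16/9 - 2*pi**2/3.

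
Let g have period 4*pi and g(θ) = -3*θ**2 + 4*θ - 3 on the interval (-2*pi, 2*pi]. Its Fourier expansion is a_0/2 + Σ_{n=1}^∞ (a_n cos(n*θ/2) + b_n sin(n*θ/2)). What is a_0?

a_0 = (1/(2*pi)) ∫_{-2*pi}^{2*pi} g(θ) dθ = (1/(2*pi)) · (-16*pi**3 - 12*pi) = -8*pi**2 - 6.

-8*pi**2 - 6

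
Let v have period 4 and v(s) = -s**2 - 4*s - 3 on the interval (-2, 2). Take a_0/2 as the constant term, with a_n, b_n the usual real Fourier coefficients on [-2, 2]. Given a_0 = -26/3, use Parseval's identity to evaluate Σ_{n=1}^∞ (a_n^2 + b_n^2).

Parseval: a_0^2/2 + Σ_{n≥1} (a_n^2+b_n^2) = 1/2 ∫_{-2}^{2} v(s)^2 ds = 1246/15.
Subtract a_0^2/2 = 338/9: Σ (a_n^2+b_n^2) = 2048/45.

2048/45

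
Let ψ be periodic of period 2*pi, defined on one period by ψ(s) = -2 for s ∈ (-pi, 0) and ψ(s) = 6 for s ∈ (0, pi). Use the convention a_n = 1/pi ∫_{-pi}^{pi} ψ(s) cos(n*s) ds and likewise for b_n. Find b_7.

16/(7*pi)

b_7 = 1/pi ∫_{-pi}^{pi} ψ(s) sin(7*s) ds.
Split the integral at the breakpoints.
Directly, an antiderivative of (-2) sin(7*s) is 2*cos(7*s)/7; evaluating from -pi to 0: ∫_{-pi}^{0} (-2) sin(7*s) ds = (2/7) - (-2/7) = 4/7.
Directly, an antiderivative of (6) sin(7*s) is -6*cos(7*s)/7; evaluating from 0 to pi: ∫_{0}^{pi} (6) sin(7*s) ds = (6/7) - (-6/7) = 12/7.
Summing the pieces and multiplying by (1/pi) gives b_7 = 16/(7*pi).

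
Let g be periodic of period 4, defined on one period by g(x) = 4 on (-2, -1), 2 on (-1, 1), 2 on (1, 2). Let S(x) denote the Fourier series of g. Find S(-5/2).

x = -5/2 differs from x = 3/2 by -1 full period(s), and the series is 4-periodic.
g is continuous at x = 3/2 with value 2, so the series converges to 2 there.

2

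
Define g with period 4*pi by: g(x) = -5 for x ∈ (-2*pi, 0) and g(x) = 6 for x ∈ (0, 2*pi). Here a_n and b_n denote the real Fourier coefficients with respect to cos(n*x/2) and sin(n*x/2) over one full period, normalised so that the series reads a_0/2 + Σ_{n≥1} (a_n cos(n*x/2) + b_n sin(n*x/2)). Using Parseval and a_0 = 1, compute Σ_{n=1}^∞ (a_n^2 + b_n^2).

121/2

Parseval: a_0^2/2 + Σ_{n≥1} (a_n^2+b_n^2) = (1/(2*pi)) ∫_{-2*pi}^{2*pi} g(x)^2 dx = 61.
Subtract a_0^2/2 = 1/2: Σ (a_n^2+b_n^2) = 121/2.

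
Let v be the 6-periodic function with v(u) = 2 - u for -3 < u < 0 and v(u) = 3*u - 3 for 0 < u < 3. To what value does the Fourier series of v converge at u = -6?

u = -6 differs from u = 0 by -1 full period(s), and the series is 6-periodic.
At u = 0 the one-sided limits are v(0^-) = 2 and v(0^+) = -3.
By Dirichlet's theorem the series converges to their average, [(2) + (-3)]/2 = -1/2.

-1/2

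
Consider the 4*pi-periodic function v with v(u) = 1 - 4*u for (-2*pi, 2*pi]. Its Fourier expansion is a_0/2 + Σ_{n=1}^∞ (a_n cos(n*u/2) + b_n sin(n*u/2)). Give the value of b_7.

b_7 = (1/(2*pi)) ∫_{-2*pi}^{2*pi} v(u) sin(7*u/2) du.
Integrating by parts (boundary term plus one more integral), an antiderivative of (1 - 4*u) sin(7*u/2) is 8*u*cos(7*u/2)/7 - 16*sin(7*u/2)/49 - 2*cos(7*u/2)/7; evaluating from -2*pi to 2*pi: ∫_{-2*pi}^{2*pi} (1 - 4*u) sin(7*u/2) du = (2/7 - 16*pi/7) - (2/7 + 16*pi/7) = -32*pi/7.
Hence b_7 = (1/(2*pi))·(-32*pi/7) = -16/7.

-16/7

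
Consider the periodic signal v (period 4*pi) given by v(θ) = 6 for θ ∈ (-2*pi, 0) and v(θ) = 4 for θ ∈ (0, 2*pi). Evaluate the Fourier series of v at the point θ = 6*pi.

5

θ = 6*pi differs from θ = 2*pi by 1 full period(s), and the series is 4*pi-periodic.
At θ = 2*pi the one-sided limits are v(2*pi^-) = 4 and v(2*pi^+) = 6.
By Dirichlet's theorem the series converges to their average, [(4) + (6)]/2 = 5.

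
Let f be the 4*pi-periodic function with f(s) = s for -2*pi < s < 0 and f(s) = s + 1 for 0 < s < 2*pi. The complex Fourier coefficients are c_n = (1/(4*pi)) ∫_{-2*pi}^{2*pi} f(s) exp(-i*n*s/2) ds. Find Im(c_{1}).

Since f is real-valued, Im(c_{1}) = -(1/(4*pi)) ∫_{-2*pi}^{2*pi} f(s) sin(s/2) ds = -b_{1}/2.
Split the integral at the breakpoints.
Integrating by parts (boundary term plus one more integral), an antiderivative of (s) sin(s/2) is -2*s*cos(s/2) + 4*sin(s/2); evaluating from -2*pi to 0: ∫_{-2*pi}^{0} (s) sin(s/2) ds = (0) - (-4*pi) = 4*pi.
Integrating by parts (boundary term plus one more integral), an antiderivative of (s + 1) sin(s/2) is -2*s*cos(s/2) + 4*sin(s/2) - 2*cos(s/2); evaluating from 0 to 2*pi: ∫_{0}^{2*pi} (s + 1) sin(s/2) ds = (2 + 4*pi) - (-2) = 4 + 4*pi.
So ∫_{-2*pi}^{2*pi} f(s) sin(s/2) ds = 4 + 8*pi.
Hence Im(c_{1}) = (-1/(4*pi))·(4 + 8*pi) = -2 - 1/pi.

-2 - 1/pi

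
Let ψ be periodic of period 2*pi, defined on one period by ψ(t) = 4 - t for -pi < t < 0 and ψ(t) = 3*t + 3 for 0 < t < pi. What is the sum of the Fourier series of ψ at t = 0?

7/2

At t = 0 the one-sided limits are ψ(0^-) = 4 and ψ(0^+) = 3.
By Dirichlet's theorem the series converges to their average, [(4) + (3)]/2 = 7/2.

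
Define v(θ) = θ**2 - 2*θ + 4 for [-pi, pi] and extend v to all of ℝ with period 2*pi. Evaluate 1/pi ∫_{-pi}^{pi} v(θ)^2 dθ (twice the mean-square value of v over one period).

1/pi ∫_{-pi}^{pi} v(θ)^2 dθ = 1/pi · (2*pi*(80 + pi**4 + 20*pi**2)/5) = 32 + 2*pi**4/5 + 8*pi**2.

32 + 2*pi**4/5 + 8*pi**2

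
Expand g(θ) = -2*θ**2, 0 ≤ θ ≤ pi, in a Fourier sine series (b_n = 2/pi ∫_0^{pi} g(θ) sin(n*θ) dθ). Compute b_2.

2*pi

b_2 = 2/pi ∫_0^{pi} (-2*θ**2) sin(2*θ) dθ.
Integrating by parts twice (tabular method), an antiderivative of (-2*θ**2) sin(2*θ) is θ**2*cos(2*θ) - θ*sin(2*θ) - cos(2*θ)/2; evaluating from 0 to pi: ∫_{0}^{pi} (-2*θ**2) sin(2*θ) dθ = (-1/2 + pi**2) - (-1/2) = pi**2.
Hence b_2 = (2/pi)·(pi**2) = 2*pi.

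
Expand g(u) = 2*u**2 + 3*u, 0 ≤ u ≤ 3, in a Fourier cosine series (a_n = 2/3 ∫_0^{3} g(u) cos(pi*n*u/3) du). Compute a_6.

2/pi**2

a_6 = 2/3 ∫_0^{3} (2*u**2 + 3*u) cos(2*pi*u) du.
Integrating by parts twice (tabular method), an antiderivative of (2*u**2 + 3*u) cos(2*pi*u) is u**2*sin(2*pi*u)/pi + 3*u*sin(2*pi*u)/(2*pi) + u*cos(2*pi*u)/pi**2 - sin(2*pi*u)/(2*pi**3) + 3*cos(2*pi*u)/(4*pi**2); evaluating from 0 to 3: ∫_{0}^{3} (2*u**2 + 3*u) cos(2*pi*u) du = (15/(4*pi**2)) - (3/(4*pi**2)) = 3/pi**2.
Hence a_6 = (2/3)·(3/pi**2) = 2/pi**2.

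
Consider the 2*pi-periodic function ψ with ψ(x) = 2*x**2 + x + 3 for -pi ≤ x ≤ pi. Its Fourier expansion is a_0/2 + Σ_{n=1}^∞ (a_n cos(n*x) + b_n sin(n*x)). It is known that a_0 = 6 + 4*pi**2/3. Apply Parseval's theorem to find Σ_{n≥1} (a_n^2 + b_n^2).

Parseval: a_0^2/2 + Σ_{n≥1} (a_n^2+b_n^2) = 1/pi ∫_{-pi}^{pi} ψ(x)^2 dx = 18 + 26*pi**2/3 + 8*pi**4/5.
Subtract a_0^2/2 = 2*(9 + 2*pi**2)**2/9: Σ (a_n^2+b_n^2) = 2*pi**2*(15 + 16*pi**2)/45.

2*pi**2*(15 + 16*pi**2)/45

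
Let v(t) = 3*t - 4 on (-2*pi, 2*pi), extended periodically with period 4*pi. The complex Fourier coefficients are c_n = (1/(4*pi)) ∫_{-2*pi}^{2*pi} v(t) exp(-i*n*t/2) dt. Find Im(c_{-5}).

6/5

Since v is real-valued, Im(c_{-5}) = -(1/(4*pi)) ∫_{-2*pi}^{2*pi} v(t) sin(-5*t/2) dt = b_{5}/2.
Integrating by parts (boundary term plus one more integral), an antiderivative of (3*t - 4) sin(-5*t/2) is 6*t*cos(5*t/2)/5 - 12*sin(5*t/2)/25 - 8*cos(5*t/2)/5; evaluating from -2*pi to 2*pi: ∫_{-2*pi}^{2*pi} (3*t - 4) sin(-5*t/2) dt = (8/5 - 12*pi/5) - (8/5 + 12*pi/5) = -24*pi/5.
Hence Im(c_{-5}) = (-1/(4*pi))·(-24*pi/5) = 6/5.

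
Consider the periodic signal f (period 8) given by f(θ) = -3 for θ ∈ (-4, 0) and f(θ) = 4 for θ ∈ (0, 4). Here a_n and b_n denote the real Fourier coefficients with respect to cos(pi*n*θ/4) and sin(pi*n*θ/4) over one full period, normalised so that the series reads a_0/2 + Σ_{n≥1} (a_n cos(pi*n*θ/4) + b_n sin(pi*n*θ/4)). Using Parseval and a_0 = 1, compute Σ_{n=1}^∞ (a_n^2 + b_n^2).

49/2

Parseval: a_0^2/2 + Σ_{n≥1} (a_n^2+b_n^2) = 1/4 ∫_{-4}^{4} f(θ)^2 dθ = 25.
Subtract a_0^2/2 = 1/2: Σ (a_n^2+b_n^2) = 49/2.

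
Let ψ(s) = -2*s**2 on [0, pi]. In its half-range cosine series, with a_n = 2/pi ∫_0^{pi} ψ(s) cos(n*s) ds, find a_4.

-1/2

a_4 = 2/pi ∫_0^{pi} (-2*s**2) cos(4*s) ds.
Integrating by parts twice (tabular method), an antiderivative of (-2*s**2) cos(4*s) is -s**2*sin(4*s)/2 - s*cos(4*s)/4 + sin(4*s)/16; evaluating from 0 to pi: ∫_{0}^{pi} (-2*s**2) cos(4*s) ds = (-pi/4) - (0) = -pi/4.
Hence a_4 = (2/pi)·(-pi/4) = -1/2.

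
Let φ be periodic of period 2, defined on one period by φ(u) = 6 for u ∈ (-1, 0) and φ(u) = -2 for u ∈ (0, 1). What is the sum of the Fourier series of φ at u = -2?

u = -2 differs from u = 0 by -1 full period(s), and the series is 2-periodic.
At u = 0 the one-sided limits are φ(0^-) = 6 and φ(0^+) = -2.
By Dirichlet's theorem the series converges to their average, [(6) + (-2)]/2 = 2.

2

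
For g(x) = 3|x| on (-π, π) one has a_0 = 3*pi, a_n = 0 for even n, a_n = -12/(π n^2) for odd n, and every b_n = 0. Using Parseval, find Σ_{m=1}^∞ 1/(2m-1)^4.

Parseval: a_0^2/2 + Σ a_n^2 = (1/π) ∫_{-π}^{π} g(x)^2 dx = 6*pi**2.
Subtract a_0^2/2 = 9*pi**2/2: Σ a_n^2 = 3*pi**2/2.
Only odd n contribute, with a_n^2 = 144/(π^2 n^4), so Σ_{m≥1} 1/(2m-1)^4 = π^2·(3*pi**2/2)/144 = pi**4/96.

pi**4/96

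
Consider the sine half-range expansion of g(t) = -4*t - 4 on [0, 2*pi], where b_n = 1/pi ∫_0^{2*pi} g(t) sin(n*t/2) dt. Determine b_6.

b_6 = 1/pi ∫_0^{2*pi} (-4*t - 4) sin(3*t) dt.
Integrating by parts (boundary term plus one more integral), an antiderivative of (-4*t - 4) sin(3*t) is 4*t*cos(3*t)/3 - 4*sin(3*t)/9 + 4*cos(3*t)/3; evaluating from 0 to 2*pi: ∫_{0}^{2*pi} (-4*t - 4) sin(3*t) dt = (4/3 + 8*pi/3) - (4/3) = 8*pi/3.
Hence b_6 = (1/pi)·(8*pi/3) = 8/3.

8/3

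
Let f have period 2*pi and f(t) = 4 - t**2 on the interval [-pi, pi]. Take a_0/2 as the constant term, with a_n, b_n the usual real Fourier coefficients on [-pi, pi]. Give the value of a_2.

-1

a_2 = 1/pi ∫_{-pi}^{pi} f(t) cos(2*t) dt.
f is even and cos(2*t) is even, so the integrand is even and a_2 = 2/pi ∫_0^{pi} f(t) cos(2*t) dt.
Integrating by parts twice (tabular method), an antiderivative of (4 - t**2) cos(2*t) is -t**2*sin(2*t)/2 - t*cos(2*t)/2 + 9*sin(2*t)/4; evaluating from 0 to pi: ∫_{0}^{pi} (4 - t**2) cos(2*t) dt = (-pi/2) - (0) = -pi/2.
Hence a_2 = (2/pi)·(-pi/2) = -1.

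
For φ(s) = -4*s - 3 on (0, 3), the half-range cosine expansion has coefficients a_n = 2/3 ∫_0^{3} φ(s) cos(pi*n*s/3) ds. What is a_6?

0

a_6 = 2/3 ∫_0^{3} (-4*s - 3) cos(2*pi*s) ds.
Integrating by parts (boundary term plus one more integral), an antiderivative of (-4*s - 3) cos(2*pi*s) is -2*s*sin(2*pi*s)/pi - 3*sin(2*pi*s)/(2*pi) - cos(2*pi*s)/pi**2; evaluating from 0 to 3: ∫_{0}^{3} (-4*s - 3) cos(2*pi*s) ds = (-1/pi**2) - (-1/pi**2) = 0.
Hence a_6 = (2/3)·(0) = 0.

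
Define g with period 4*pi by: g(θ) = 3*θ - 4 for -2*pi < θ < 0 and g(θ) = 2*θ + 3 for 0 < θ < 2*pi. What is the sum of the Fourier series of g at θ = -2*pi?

At θ = -2*pi the one-sided limits are g(-2*pi^-) = 3 + 4*pi and g(-2*pi^+) = -6*pi - 4.
By Dirichlet's theorem the series converges to their average, [(3 + 4*pi) + (-6*pi - 4)]/2 = -pi - 1/2.

-pi - 1/2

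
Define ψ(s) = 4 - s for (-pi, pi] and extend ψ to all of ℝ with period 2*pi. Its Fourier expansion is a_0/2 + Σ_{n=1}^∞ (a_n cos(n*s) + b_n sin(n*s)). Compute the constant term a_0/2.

4

a_0 = 1/pi ∫_{-pi}^{pi} ψ(s) ds = 1/pi · (8*pi) = 8.
So the constant term a_0/2 = 4.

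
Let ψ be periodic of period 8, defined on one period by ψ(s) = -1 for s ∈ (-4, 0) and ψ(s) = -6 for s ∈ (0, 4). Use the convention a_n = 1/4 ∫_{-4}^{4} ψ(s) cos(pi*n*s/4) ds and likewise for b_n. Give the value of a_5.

a_5 = 1/4 ∫_{-4}^{4} ψ(s) cos(5*pi*s/4) ds.
Split the integral at the breakpoints.
Directly, an antiderivative of (-1) cos(5*pi*s/4) is -4*sin(5*pi*s/4)/(5*pi); evaluating from -4 to 0: ∫_{-4}^{0} (-1) cos(5*pi*s/4) ds = (0) - (0) = 0.
Directly, an antiderivative of (-6) cos(5*pi*s/4) is -24*sin(5*pi*s/4)/(5*pi); evaluating from 0 to 4: ∫_{0}^{4} (-6) cos(5*pi*s/4) ds = (0) - (0) = 0.
Summing the pieces and multiplying by (1/4) gives a_5 = 0.

0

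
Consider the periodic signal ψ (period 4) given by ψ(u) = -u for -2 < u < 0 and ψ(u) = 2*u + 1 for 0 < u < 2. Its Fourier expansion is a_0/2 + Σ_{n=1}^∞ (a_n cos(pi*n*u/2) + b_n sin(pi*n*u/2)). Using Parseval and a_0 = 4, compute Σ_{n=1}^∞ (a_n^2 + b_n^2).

11/3

Parseval: a_0^2/2 + Σ_{n≥1} (a_n^2+b_n^2) = 1/2 ∫_{-2}^{2} ψ(u)^2 du = 35/3.
Subtract a_0^2/2 = 8: Σ (a_n^2+b_n^2) = 11/3.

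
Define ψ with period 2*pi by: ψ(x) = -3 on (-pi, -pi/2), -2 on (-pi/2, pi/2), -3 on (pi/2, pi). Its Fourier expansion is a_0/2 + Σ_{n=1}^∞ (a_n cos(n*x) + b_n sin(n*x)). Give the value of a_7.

a_7 = 1/pi ∫_{-pi}^{pi} ψ(x) cos(7*x) dx.
ψ is even and cos(7*x) is even, so the integrand is even and a_7 = 2/pi ∫_0^{pi} ψ(x) cos(7*x) dx.
Split the integral at the breakpoints.
Directly, an antiderivative of (-2) cos(7*x) is -2*sin(7*x)/7; evaluating from 0 to pi/2: ∫_{0}^{pi/2} (-2) cos(7*x) dx = (2/7) - (0) = 2/7.
Directly, an antiderivative of (-3) cos(7*x) is -3*sin(7*x)/7; evaluating from pi/2 to pi: ∫_{pi/2}^{pi} (-3) cos(7*x) dx = (0) - (3/7) = -3/7.
Summing the pieces and multiplying by (2/pi) gives a_7 = -2/(7*pi).

-2/(7*pi)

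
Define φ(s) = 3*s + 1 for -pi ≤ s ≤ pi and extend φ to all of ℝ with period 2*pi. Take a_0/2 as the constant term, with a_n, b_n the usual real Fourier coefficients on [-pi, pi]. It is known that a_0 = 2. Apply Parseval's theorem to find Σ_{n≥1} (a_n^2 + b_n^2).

Parseval: a_0^2/2 + Σ_{n≥1} (a_n^2+b_n^2) = 1/pi ∫_{-pi}^{pi} φ(s)^2 ds = 2 + 6*pi**2.
Subtract a_0^2/2 = 2: Σ (a_n^2+b_n^2) = 6*pi**2.

6*pi**2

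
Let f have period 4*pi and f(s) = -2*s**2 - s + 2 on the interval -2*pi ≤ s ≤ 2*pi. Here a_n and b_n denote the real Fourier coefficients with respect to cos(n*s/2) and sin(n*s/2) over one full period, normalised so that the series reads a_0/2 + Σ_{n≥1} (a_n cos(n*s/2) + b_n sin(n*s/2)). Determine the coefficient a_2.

-8

a_2 = (1/(2*pi)) ∫_{-2*pi}^{2*pi} f(s) cos(s) ds.
Integrating by parts twice (tabular method), an antiderivative of (-2*s**2 - s + 2) cos(s) is -2*s**2*sin(s) - s*sin(s) - 4*s*cos(s) + 6*sin(s) - cos(s); evaluating from -2*pi to 2*pi: ∫_{-2*pi}^{2*pi} (-2*s**2 - s + 2) cos(s) ds = (-8*pi - 1) - (-1 + 8*pi) = -16*pi.
Hence a_2 = (1/(2*pi))·(-16*pi) = -8.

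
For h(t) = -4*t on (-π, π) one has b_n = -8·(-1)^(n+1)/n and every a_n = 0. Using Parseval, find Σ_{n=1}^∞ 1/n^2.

Parseval: Σ b_n^2 = (1/π) ∫_{-π}^{π} h(t)^2 dt = 32*pi**2/3.
Σ b_n^2 = Σ 64/n^2, so Σ 1/n^2 = (32*pi**2/3)/64 = pi**2/6.

pi**2/6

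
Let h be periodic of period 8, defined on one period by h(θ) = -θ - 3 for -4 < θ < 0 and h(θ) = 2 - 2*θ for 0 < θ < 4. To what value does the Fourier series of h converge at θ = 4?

θ = 4 differs from θ = -4 by 1 full period(s), and the series is 8-periodic.
At θ = -4 the one-sided limits are h(-4^-) = -6 and h(-4^+) = 1.
By Dirichlet's theorem the series converges to their average, [(-6) + (1)]/2 = -5/2.

-5/2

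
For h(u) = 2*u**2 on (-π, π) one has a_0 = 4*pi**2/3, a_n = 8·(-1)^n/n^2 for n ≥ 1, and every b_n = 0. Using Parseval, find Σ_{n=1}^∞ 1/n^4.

pi**4/90

Parseval: a_0^2/2 + Σ a_n^2 = (1/π) ∫_{-π}^{π} h(u)^2 du = 8*pi**4/5.
Subtract a_0^2/2 = 8*pi**4/9: Σ a_n^2 = 32*pi**4/45.
Since a_n^2 = 64/n^4, Σ 1/n^4 = pi**4/90.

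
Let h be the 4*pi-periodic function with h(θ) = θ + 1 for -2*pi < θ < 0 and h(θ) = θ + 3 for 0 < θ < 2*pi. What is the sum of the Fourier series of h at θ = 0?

2

At θ = 0 the one-sided limits are h(0^-) = 1 and h(0^+) = 3.
By Dirichlet's theorem the series converges to their average, [(1) + (3)]/2 = 2.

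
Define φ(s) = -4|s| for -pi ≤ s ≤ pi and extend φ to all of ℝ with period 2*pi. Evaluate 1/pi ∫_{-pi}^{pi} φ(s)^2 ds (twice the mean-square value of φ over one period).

1/pi ∫_{-pi}^{pi} φ(s)^2 ds = 1/pi · (32*pi**3/3) = 32*pi**2/3.

32*pi**2/3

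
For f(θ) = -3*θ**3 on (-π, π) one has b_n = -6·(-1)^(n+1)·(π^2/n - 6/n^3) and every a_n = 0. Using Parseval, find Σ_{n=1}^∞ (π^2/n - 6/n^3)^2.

pi**6/14

Parseval: Σ b_n^2 = (1/π) ∫_{-π}^{π} f(θ)^2 dθ = 18*pi**6/7.
b_n^2 = 36·(π^2/n - 6/n^3)^2, so the sum equals (18*pi**6/7)/36 = pi**6/14.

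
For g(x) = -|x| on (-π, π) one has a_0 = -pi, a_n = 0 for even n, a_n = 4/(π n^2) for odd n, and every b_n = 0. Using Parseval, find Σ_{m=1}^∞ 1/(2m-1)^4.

pi**4/96

Parseval: a_0^2/2 + Σ a_n^2 = (1/π) ∫_{-π}^{π} g(x)^2 dx = 2*pi**2/3.
Subtract a_0^2/2 = pi**2/2: Σ a_n^2 = pi**2/6.
Only odd n contribute, with a_n^2 = 16/(π^2 n^4), so Σ_{m≥1} 1/(2m-1)^4 = π^2·(pi**2/6)/16 = pi**4/96.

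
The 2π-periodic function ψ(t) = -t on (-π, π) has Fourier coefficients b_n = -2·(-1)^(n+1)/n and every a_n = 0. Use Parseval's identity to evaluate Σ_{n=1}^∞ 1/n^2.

Parseval: Σ b_n^2 = (1/π) ∫_{-π}^{π} ψ(t)^2 dt = 2*pi**2/3.
Σ b_n^2 = Σ 4/n^2, so Σ 1/n^2 = (2*pi**2/3)/4 = pi**2/6.

pi**2/6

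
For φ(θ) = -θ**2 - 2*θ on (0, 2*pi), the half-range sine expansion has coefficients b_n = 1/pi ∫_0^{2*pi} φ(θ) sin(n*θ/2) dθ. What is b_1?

b_1 = 1/pi ∫_0^{2*pi} (-θ**2 - 2*θ) sin(θ/2) dθ.
Integrating by parts twice (tabular method), an antiderivative of (-θ**2 - 2*θ) sin(θ/2) is 2*θ**2*cos(θ/2) - 8*θ*sin(θ/2) + 4*θ*cos(θ/2) - 8*sin(θ/2) - 16*cos(θ/2); evaluating from 0 to 2*pi: ∫_{0}^{2*pi} (-θ**2 - 2*θ) sin(θ/2) dθ = (-8*pi**2 - 8*pi + 16) - (-16) = -8*pi**2 - 8*pi + 32.
Hence b_1 = (1/pi)·(-8*pi**2 - 8*pi + 32) = -8*pi - 8 + 32/pi.

-8*pi - 8 + 32/pi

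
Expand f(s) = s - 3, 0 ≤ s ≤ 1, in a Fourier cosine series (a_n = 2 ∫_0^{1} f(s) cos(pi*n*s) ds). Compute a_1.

-4/pi**2

a_1 = 2 ∫_0^{1} (s - 3) cos(pi*s) ds.
Integrating by parts (boundary term plus one more integral), an antiderivative of (s - 3) cos(pi*s) is s*sin(pi*s)/pi - 3*sin(pi*s)/pi + cos(pi*s)/pi**2; evaluating from 0 to 1: ∫_{0}^{1} (s - 3) cos(pi*s) ds = (-1/pi**2) - (pi**(-2)) = -2/pi**2.
Hence a_1 = 2·(-2/pi**2) = -4/pi**2.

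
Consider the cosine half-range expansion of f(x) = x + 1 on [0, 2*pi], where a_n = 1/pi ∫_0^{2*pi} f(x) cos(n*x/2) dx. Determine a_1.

-8/pi

a_1 = 1/pi ∫_0^{2*pi} (x + 1) cos(x/2) dx.
Integrating by parts (boundary term plus one more integral), an antiderivative of (x + 1) cos(x/2) is 2*x*sin(x/2) + 2*sin(x/2) + 4*cos(x/2); evaluating from 0 to 2*pi: ∫_{0}^{2*pi} (x + 1) cos(x/2) dx = (-4) - (4) = -8.
Hence a_1 = (1/pi)·(-8) = -8/pi.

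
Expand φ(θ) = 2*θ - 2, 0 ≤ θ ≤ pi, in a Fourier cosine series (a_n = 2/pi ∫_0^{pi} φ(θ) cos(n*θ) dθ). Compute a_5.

-8/(25*pi)

a_5 = 2/pi ∫_0^{pi} (2*θ - 2) cos(5*θ) dθ.
Integrating by parts (boundary term plus one more integral), an antiderivative of (2*θ - 2) cos(5*θ) is 2*θ*sin(5*θ)/5 - 2*sin(5*θ)/5 + 2*cos(5*θ)/25; evaluating from 0 to pi: ∫_{0}^{pi} (2*θ - 2) cos(5*θ) dθ = (-2/25) - (2/25) = -4/25.
Hence a_5 = (2/pi)·(-4/25) = -8/(25*pi).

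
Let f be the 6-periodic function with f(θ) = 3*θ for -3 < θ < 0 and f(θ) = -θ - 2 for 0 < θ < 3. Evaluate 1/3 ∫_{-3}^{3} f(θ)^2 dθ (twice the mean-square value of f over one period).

40

1/3 ∫_{-3}^{3} f(θ)^2 dθ = 1/3 · (120) = 40.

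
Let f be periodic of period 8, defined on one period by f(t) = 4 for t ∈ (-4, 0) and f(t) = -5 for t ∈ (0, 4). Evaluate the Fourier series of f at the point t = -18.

4

t = -18 differs from t = -2 by -2 full period(s), and the series is 8-periodic.
f is continuous at t = -2 with value 4, so the series converges to 4 there.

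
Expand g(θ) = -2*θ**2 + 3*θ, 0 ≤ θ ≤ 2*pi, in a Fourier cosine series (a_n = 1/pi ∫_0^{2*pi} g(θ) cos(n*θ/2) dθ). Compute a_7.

a_7 = 1/pi ∫_0^{2*pi} (-2*θ**2 + 3*θ) cos(7*θ/2) dθ.
Integrating by parts twice (tabular method), an antiderivative of (-2*θ**2 + 3*θ) cos(7*θ/2) is -4*θ**2*sin(7*θ/2)/7 + 6*θ*sin(7*θ/2)/7 - 16*θ*cos(7*θ/2)/49 + 32*sin(7*θ/2)/343 + 12*cos(7*θ/2)/49; evaluating from 0 to 2*pi: ∫_{0}^{2*pi} (-2*θ**2 + 3*θ) cos(7*θ/2) dθ = (-12/49 + 32*pi/49) - (12/49) = -24/49 + 32*pi/49.
Hence a_7 = (1/pi)·(-24/49 + 32*pi/49) = 8*(-3 + 4*pi)/(49*pi).

8*(-3 + 4*pi)/(49*pi)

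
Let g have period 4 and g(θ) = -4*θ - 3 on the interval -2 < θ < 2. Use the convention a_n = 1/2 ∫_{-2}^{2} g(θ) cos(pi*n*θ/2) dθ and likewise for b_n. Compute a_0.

-6

a_0 = 1/2 ∫_{-2}^{2} g(θ) dθ = 1/2 · (-12) = -6.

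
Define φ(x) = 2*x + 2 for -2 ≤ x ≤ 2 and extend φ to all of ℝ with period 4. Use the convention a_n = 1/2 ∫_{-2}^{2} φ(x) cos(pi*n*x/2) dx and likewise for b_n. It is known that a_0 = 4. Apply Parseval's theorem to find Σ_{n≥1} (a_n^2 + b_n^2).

Parseval: a_0^2/2 + Σ_{n≥1} (a_n^2+b_n^2) = 1/2 ∫_{-2}^{2} φ(x)^2 dx = 56/3.
Subtract a_0^2/2 = 8: Σ (a_n^2+b_n^2) = 32/3.

32/3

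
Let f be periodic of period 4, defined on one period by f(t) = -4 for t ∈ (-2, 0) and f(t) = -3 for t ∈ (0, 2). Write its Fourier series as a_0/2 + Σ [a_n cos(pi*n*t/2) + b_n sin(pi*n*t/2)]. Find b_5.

b_5 = 1/2 ∫_{-2}^{2} f(t) sin(5*pi*t/2) dt.
Split the integral at the breakpoints.
Directly, an antiderivative of (-4) sin(5*pi*t/2) is 8*cos(5*pi*t/2)/(5*pi); evaluating from -2 to 0: ∫_{-2}^{0} (-4) sin(5*pi*t/2) dt = (8/(5*pi)) - (-8/(5*pi)) = 16/(5*pi).
Directly, an antiderivative of (-3) sin(5*pi*t/2) is 6*cos(5*pi*t/2)/(5*pi); evaluating from 0 to 2: ∫_{0}^{2} (-3) sin(5*pi*t/2) dt = (-6/(5*pi)) - (6/(5*pi)) = -12/(5*pi).
Summing the pieces and multiplying by (1/2) gives b_5 = 2/(5*pi).

2/(5*pi)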